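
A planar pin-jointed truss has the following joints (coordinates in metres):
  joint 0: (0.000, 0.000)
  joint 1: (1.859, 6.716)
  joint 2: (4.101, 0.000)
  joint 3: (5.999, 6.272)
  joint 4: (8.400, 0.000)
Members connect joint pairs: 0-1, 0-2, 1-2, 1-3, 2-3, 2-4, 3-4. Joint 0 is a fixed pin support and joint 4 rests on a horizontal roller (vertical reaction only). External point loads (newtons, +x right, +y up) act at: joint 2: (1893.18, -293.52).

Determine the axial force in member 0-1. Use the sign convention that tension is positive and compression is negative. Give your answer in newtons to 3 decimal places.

-155.868

N=5 nodes, M=7 members, R=3 reactions → 2N=10, M+R=10
member 0 (0-1): L=6.9685, (cx,cy)=(0.2668,0.9638)
member 1 (0-2): L=4.1010, (cx,cy)=(1.0000,0.0000)
member 2 (1-2): L=7.0803, (cx,cy)=(0.3167,-0.9485)
member 3 (1-3): L=4.1637, (cx,cy)=(0.9943,-0.1066)
member 4 (2-3): L=6.5529, (cx,cy)=(0.2896,0.9571)
member 5 (2-4): L=4.2990, (cx,cy)=(1.0000,0.0000)
member 6 (3-4): L=6.7159, (cx,cy)=(0.3575,-0.9339)
solve A·x = −loads:
  F[0-1] = -155.8680 N (compression)
  F[0-2] = +1934.7610 N (tension)
  F[1-2] = +169.1250 N (tension)
  F[1-3] = -95.6802 N (compression)
  F[2-3] = +139.0586 N (tension)
  F[2-4] = +54.8573 N (tension)
  F[3-4] = -153.4418 N (compression)
  Rx@0 = -1893.1800 N
  Ry@0 = +150.2193 N
  Ry@4 = +143.3007 N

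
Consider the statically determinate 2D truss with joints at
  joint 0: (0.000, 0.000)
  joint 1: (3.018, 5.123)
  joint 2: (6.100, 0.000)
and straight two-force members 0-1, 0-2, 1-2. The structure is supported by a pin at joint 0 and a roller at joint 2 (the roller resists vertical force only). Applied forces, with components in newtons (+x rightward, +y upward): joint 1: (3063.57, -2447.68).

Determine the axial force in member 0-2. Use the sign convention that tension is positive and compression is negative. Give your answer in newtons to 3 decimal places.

2276.394

N=3 nodes, M=3 members, R=3 reactions → 2N=6, M+R=6
member 0 (0-1): L=5.9459, (cx,cy)=(0.5076,0.8616)
member 1 (0-2): L=6.1000, (cx,cy)=(1.0000,0.0000)
member 2 (1-2): L=5.9786, (cx,cy)=(0.5155,-0.8569)
solve A·x = −loads:
  F[0-1] = +1550.8447 N (tension)
  F[0-2] = +2276.3944 N (tension)
  F[1-2] = -4415.8626 N (compression)
  Rx@0 = -3063.5700 N
  Ry@0 = -1336.2163 N
  Ry@2 = +3783.8963 N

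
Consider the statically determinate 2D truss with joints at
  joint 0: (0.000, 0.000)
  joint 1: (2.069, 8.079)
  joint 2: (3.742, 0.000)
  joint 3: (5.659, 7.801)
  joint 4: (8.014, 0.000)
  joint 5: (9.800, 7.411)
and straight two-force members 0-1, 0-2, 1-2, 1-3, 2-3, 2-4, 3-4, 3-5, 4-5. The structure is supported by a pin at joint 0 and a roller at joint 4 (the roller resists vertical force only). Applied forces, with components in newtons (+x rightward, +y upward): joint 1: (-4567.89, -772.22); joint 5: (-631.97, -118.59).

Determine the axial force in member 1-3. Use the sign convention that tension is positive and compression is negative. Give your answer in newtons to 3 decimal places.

N=6 nodes, M=9 members, R=3 reactions → 2N=12, M+R=12
member 0 (0-1): L=8.3397, (cx,cy)=(0.2481,0.9687)
member 1 (0-2): L=3.7420, (cx,cy)=(1.0000,0.0000)
member 2 (1-2): L=8.2504, (cx,cy)=(0.2028,-0.9792)
member 3 (1-3): L=3.6007, (cx,cy)=(0.9970,-0.0772)
member 4 (2-3): L=8.0331, (cx,cy)=(0.2386,0.9711)
member 5 (2-4): L=4.2720, (cx,cy)=(1.0000,0.0000)
member 6 (3-4): L=8.1487, (cx,cy)=(0.2890,-0.9573)
member 7 (3-5): L=4.1593, (cx,cy)=(0.9956,-0.0938)
member 8 (4-5): L=7.6232, (cx,cy)=(0.2343,0.9722)
solve A·x = −loads:
  F[0-1] = -5920.8866 N (compression)
  F[0-2] = -3730.9488 N (compression)
  F[1-2] = +4902.4151 N (tension)
  F[1-3] = +2111.1787 N (tension)
  F[2-3] = -4943.3876 N (compression)
  F[2-4] = -1557.1669 N (compression)
  F[3-4] = +5242.8496 N (tension)
  F[3-5] = -592.6104 N (compression)
  F[4-5] = -179.1422 N (compression)
  Rx@0 = +5199.8600 N
  Ry@0 = +5735.7823 N
  Ry@4 = -4844.9723 N

2111.179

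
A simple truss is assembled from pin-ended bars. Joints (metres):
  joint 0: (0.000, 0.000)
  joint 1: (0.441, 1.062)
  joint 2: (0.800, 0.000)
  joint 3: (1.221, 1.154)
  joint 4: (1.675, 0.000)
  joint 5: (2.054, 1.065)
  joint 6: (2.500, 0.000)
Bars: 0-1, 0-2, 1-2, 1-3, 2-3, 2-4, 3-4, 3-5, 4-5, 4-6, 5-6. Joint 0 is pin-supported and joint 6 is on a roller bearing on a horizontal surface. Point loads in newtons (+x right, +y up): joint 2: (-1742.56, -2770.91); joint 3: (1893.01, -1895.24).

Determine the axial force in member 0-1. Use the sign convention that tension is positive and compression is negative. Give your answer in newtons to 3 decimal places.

-2143.937

N=7 nodes, M=11 members, R=3 reactions → 2N=14, M+R=14
member 0 (0-1): L=1.1499, (cx,cy)=(0.3835,0.9235)
member 1 (0-2): L=0.8000, (cx,cy)=(1.0000,0.0000)
member 2 (1-2): L=1.1210, (cx,cy)=(0.3202,-0.9473)
member 3 (1-3): L=0.7854, (cx,cy)=(0.9931,0.1171)
member 4 (2-3): L=1.2284, (cx,cy)=(0.3427,0.9394)
member 5 (2-4): L=0.8750, (cx,cy)=(1.0000,0.0000)
member 6 (3-4): L=1.2401, (cx,cy)=(0.3661,-0.9306)
member 7 (3-5): L=0.8377, (cx,cy)=(0.9943,-0.1062)
member 8 (4-5): L=1.1304, (cx,cy)=(0.3353,0.9421)
member 9 (4-6): L=0.8250, (cx,cy)=(1.0000,0.0000)
member 10 (5-6): L=1.1546, (cx,cy)=(0.3863,-0.9224)
solve A·x = −loads:
  F[0-1] = -2143.9369 N (compression)
  F[0-2] = +972.6576 N (tension)
  F[1-2] = +1911.4968 N (tension)
  F[1-3] = -1444.2863 N (compression)
  F[2-3] = +1021.9732 N (tension)
  F[2-4] = +2977.0995 N (tension)
  F[3-4] = -2656.3830 N (compression)
  F[3-5] = -2016.0031 N (compression)
  F[4-5] = +2623.8265 N (tension)
  F[4-6] = +1124.8999 N (tension)
  F[5-6] = -2912.1722 N (compression)
  Rx@0 = -150.4500 N
  Ry@0 = +1980.0102 N
  Ry@6 = +2686.1398 N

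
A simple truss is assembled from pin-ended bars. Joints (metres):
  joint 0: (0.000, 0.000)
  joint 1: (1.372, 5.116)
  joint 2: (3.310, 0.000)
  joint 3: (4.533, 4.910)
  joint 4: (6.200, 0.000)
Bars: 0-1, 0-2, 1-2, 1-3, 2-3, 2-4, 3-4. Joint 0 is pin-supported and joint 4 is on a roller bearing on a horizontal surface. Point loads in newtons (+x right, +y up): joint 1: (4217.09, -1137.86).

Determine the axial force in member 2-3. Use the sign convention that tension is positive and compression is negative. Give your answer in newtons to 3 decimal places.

3700.439

N=5 nodes, M=7 members, R=3 reactions → 2N=10, M+R=10
member 0 (0-1): L=5.2968, (cx,cy)=(0.2590,0.9659)
member 1 (0-2): L=3.3100, (cx,cy)=(1.0000,0.0000)
member 2 (1-2): L=5.4708, (cx,cy)=(0.3542,-0.9352)
member 3 (1-3): L=3.1677, (cx,cy)=(0.9979,-0.0650)
member 4 (2-3): L=5.0600, (cx,cy)=(0.2417,0.9704)
member 5 (2-4): L=2.8900, (cx,cy)=(1.0000,0.0000)
member 6 (3-4): L=5.1853, (cx,cy)=(0.3215,-0.9469)
solve A·x = −loads:
  F[0-1] = +2685.3671 N (tension)
  F[0-2] = +3521.5115 N (tension)
  F[1-2] = -3839.7244 N (compression)
  F[1-3] = -2165.8875 N (compression)
  F[2-3] = +3700.4392 N (tension)
  F[2-4] = +1266.9121 N (tension)
  F[3-4] = -3940.7781 N (compression)
  Rx@0 = -4217.0900 N
  Ry@0 = -2593.7168 N
  Ry@4 = +3731.5768 N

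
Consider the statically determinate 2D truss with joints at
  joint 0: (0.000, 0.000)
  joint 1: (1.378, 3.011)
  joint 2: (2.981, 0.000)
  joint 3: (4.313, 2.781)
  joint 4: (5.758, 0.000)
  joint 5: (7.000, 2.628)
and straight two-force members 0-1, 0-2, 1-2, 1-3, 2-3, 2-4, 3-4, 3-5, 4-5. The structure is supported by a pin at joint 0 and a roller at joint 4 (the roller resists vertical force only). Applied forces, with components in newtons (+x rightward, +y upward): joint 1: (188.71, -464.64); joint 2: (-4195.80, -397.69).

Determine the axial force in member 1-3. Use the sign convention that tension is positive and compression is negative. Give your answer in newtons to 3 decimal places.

-401.378

N=6 nodes, M=9 members, R=3 reactions → 2N=12, M+R=12
member 0 (0-1): L=3.3113, (cx,cy)=(0.4161,0.9093)
member 1 (0-2): L=2.9810, (cx,cy)=(1.0000,0.0000)
member 2 (1-2): L=3.4111, (cx,cy)=(0.4699,-0.8827)
member 3 (1-3): L=2.9440, (cx,cy)=(0.9969,-0.0781)
member 4 (2-3): L=3.0835, (cx,cy)=(0.4320,0.9019)
member 5 (2-4): L=2.7770, (cx,cy)=(1.0000,0.0000)
member 6 (3-4): L=3.1340, (cx,cy)=(0.4611,-0.8874)
member 7 (3-5): L=2.6914, (cx,cy)=(0.9984,-0.0568)
member 8 (4-5): L=2.9067, (cx,cy)=(0.4273,0.9041)
solve A·x = −loads:
  F[0-1] = -491.1059 N (compression)
  F[0-2] = -3802.7187 N (compression)
  F[1-2] = +15.0440 N (tension)
  F[1-3] = -401.3778 N (compression)
  F[2-3] = +426.2292 N (tension)
  F[2-4] = +216.0320 N (tension)
  F[3-4] = -468.5436 N (compression)
  F[3-5] = +0.0000 N (tension)
  F[4-5] = -0.0000 N (compression)
  Rx@0 = +4007.0900 N
  Ry@0 = +446.5617 N
  Ry@4 = +415.7683 N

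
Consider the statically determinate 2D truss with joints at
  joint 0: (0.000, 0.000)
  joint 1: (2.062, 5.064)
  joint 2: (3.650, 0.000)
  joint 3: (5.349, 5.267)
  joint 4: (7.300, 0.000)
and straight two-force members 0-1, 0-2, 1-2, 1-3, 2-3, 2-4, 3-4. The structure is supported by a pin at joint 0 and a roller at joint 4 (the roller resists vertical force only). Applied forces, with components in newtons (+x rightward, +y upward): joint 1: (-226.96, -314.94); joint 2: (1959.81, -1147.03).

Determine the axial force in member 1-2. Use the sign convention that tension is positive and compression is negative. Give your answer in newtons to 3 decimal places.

N=5 nodes, M=7 members, R=3 reactions → 2N=10, M+R=10
member 0 (0-1): L=5.4677, (cx,cy)=(0.3771,0.9262)
member 1 (0-2): L=3.6500, (cx,cy)=(1.0000,0.0000)
member 2 (1-2): L=5.3071, (cx,cy)=(0.2992,-0.9542)
member 3 (1-3): L=3.2933, (cx,cy)=(0.9981,0.0616)
member 4 (2-3): L=5.5342, (cx,cy)=(0.3070,0.9517)
member 5 (2-4): L=3.6500, (cx,cy)=(1.0000,0.0000)
member 6 (3-4): L=5.6167, (cx,cy)=(0.3474,-0.9377)
solve A·x = −loads:
  F[0-1] = -1033.2271 N (compression)
  F[0-2] = +2122.5033 N (tension)
  F[1-2] = +649.7100 N (tension)
  F[1-3] = -357.7792 N (compression)
  F[2-3] = +553.8311 N (tension)
  F[2-4] = +187.0741 N (tension)
  F[3-4] = -538.5675 N (compression)
  Rx@0 = -1732.8500 N
  Ry@0 = +956.9371 N
  Ry@4 = +505.0329 N

649.710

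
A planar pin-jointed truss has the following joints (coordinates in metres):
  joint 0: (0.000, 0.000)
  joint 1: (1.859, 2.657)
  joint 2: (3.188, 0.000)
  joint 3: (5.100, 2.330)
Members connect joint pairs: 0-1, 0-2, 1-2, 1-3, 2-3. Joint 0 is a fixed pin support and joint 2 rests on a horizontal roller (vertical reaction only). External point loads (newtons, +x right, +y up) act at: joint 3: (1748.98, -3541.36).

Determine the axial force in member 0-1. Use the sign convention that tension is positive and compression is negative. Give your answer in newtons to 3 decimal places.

4152.250

N=4 nodes, M=5 members, R=3 reactions → 2N=8, M+R=8
member 0 (0-1): L=3.2428, (cx,cy)=(0.5733,0.8194)
member 1 (0-2): L=3.1880, (cx,cy)=(1.0000,0.0000)
member 2 (1-2): L=2.9708, (cx,cy)=(0.4473,-0.8944)
member 3 (1-3): L=3.2575, (cx,cy)=(0.9949,-0.1004)
member 4 (2-3): L=3.0141, (cx,cy)=(0.6344,0.7730)
solve A·x = −loads:
  F[0-1] = +4152.2498 N (tension)
  F[0-2] = -631.4054 N (compression)
  F[1-2] = -4289.0476 N (compression)
  F[1-3] = +4320.9097 N (tension)
  F[2-3] = -4019.9795 N (compression)
  Rx@0 = -1748.9800 N
  Ry@0 = -3402.1969 N
  Ry@2 = +6943.5569 N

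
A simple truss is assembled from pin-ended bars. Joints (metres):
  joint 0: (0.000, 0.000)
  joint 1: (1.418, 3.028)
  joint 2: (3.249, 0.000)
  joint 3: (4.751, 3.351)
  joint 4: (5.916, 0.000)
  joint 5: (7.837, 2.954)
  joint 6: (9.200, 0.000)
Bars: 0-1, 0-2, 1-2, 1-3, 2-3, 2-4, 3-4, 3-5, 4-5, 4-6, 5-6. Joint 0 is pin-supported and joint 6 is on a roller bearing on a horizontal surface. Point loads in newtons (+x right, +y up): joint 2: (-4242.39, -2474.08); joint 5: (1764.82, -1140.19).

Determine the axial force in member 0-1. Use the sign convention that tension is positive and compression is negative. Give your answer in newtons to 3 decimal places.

-1327.950

N=7 nodes, M=11 members, R=3 reactions → 2N=14, M+R=14
member 0 (0-1): L=3.3436, (cx,cy)=(0.4241,0.9056)
member 1 (0-2): L=3.2490, (cx,cy)=(1.0000,0.0000)
member 2 (1-2): L=3.5386, (cx,cy)=(0.5174,-0.8557)
member 3 (1-3): L=3.3486, (cx,cy)=(0.9953,0.0965)
member 4 (2-3): L=3.6722, (cx,cy)=(0.4090,0.9125)
member 5 (2-4): L=2.6670, (cx,cy)=(1.0000,0.0000)
member 6 (3-4): L=3.5477, (cx,cy)=(0.3284,-0.9445)
member 7 (3-5): L=3.1114, (cx,cy)=(0.9918,-0.1276)
member 8 (4-5): L=3.5237, (cx,cy)=(0.5452,0.8383)
member 9 (4-6): L=3.2840, (cx,cy)=(1.0000,0.0000)
member 10 (5-6): L=3.2533, (cx,cy)=(0.4190,-0.9080)
solve A·x = −loads:
  F[0-1] = -1327.9503 N (compression)
  F[0-2] = -1914.3907 N (compression)
  F[1-2] = +1267.3407 N (tension)
  F[1-3] = -1224.6669 N (compression)
  F[2-3] = +1522.7985 N (tension)
  F[2-4] = +2360.9262 N (tension)
  F[3-4] = -1324.1461 N (compression)
  F[3-5] = -162.6143 N (compression)
  F[4-5] = +1491.9206 N (tension)
  F[4-6] = +1112.7579 N (tension)
  F[5-6] = -2655.9958 N (compression)
  Rx@0 = +2477.5700 N
  Ry@0 = +1202.6142 N
  Ry@6 = +2411.6558 N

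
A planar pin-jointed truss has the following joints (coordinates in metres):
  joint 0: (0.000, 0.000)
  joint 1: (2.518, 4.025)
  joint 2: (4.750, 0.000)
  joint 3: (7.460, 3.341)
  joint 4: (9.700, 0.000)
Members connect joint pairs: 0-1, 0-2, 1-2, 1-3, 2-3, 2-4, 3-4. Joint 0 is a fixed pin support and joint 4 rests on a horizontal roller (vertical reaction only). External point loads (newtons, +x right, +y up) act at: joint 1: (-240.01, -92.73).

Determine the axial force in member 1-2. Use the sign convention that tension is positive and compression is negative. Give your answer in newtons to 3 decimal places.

N=5 nodes, M=7 members, R=3 reactions → 2N=10, M+R=10
member 0 (0-1): L=4.7477, (cx,cy)=(0.5304,0.8478)
member 1 (0-2): L=4.7500, (cx,cy)=(1.0000,0.0000)
member 2 (1-2): L=4.6024, (cx,cy)=(0.4850,-0.8745)
member 3 (1-3): L=4.9891, (cx,cy)=(0.9906,-0.1371)
member 4 (2-3): L=4.3019, (cx,cy)=(0.6300,0.7766)
member 5 (2-4): L=4.9500, (cx,cy)=(1.0000,0.0000)
member 6 (3-4): L=4.0224, (cx,cy)=(0.5569,-0.8306)
solve A·x = −loads:
  F[0-1] = -198.4613 N (compression)
  F[0-2] = -134.7543 N (compression)
  F[1-2] = +70.4340 N (tension)
  F[1-3] = +101.5556 N (tension)
  F[2-3] = -79.3130 N (compression)
  F[2-4] = -50.6331 N (compression)
  F[3-4] = +90.9231 N (tension)
  Rx@0 = +240.0100 N
  Ry@0 = +168.2502 N
  Ry@4 = -75.5202 N

70.434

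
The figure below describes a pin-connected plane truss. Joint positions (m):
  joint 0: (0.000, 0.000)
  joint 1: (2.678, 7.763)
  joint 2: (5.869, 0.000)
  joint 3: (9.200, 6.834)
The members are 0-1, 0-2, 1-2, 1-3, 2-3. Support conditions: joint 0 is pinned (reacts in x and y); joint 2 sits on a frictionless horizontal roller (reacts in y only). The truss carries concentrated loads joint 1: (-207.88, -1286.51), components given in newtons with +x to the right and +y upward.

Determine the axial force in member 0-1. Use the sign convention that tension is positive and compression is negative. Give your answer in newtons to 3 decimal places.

-1030.799

N=4 nodes, M=5 members, R=3 reactions → 2N=8, M+R=8
member 0 (0-1): L=8.2119, (cx,cy)=(0.3261,0.9453)
member 1 (0-2): L=5.8690, (cx,cy)=(1.0000,0.0000)
member 2 (1-2): L=8.3933, (cx,cy)=(0.3802,-0.9249)
member 3 (1-3): L=6.5878, (cx,cy)=(0.9900,-0.1410)
member 4 (2-3): L=7.6026, (cx,cy)=(0.4381,0.8989)
solve A·x = −loads:
  F[0-1] = -1030.7985 N (compression)
  F[0-2] = +128.2745 N (tension)
  F[1-2] = -337.3989 N (compression)
  F[1-3] = +0.0000 N (tension)
  F[2-3] = -0.0000 N (compression)
  Rx@0 = +207.8800 N
  Ry@0 = +974.4464 N
  Ry@2 = +312.0636 N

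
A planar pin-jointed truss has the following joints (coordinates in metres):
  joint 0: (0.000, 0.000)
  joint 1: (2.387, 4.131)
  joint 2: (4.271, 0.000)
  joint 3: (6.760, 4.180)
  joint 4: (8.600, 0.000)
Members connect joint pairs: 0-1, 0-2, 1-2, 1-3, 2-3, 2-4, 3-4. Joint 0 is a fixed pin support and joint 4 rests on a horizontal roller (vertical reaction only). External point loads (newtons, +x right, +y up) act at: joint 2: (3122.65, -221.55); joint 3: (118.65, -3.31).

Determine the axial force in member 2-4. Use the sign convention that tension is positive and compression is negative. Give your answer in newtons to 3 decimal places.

N=5 nodes, M=7 members, R=3 reactions → 2N=10, M+R=10
member 0 (0-1): L=4.7711, (cx,cy)=(0.5003,0.8658)
member 1 (0-2): L=4.2710, (cx,cy)=(1.0000,0.0000)
member 2 (1-2): L=4.5403, (cx,cy)=(0.4149,-0.9098)
member 3 (1-3): L=4.3733, (cx,cy)=(0.9999,0.0112)
member 4 (2-3): L=4.8649, (cx,cy)=(0.5116,0.8592)
member 5 (2-4): L=4.3290, (cx,cy)=(1.0000,0.0000)
member 6 (3-4): L=4.5671, (cx,cy)=(0.4029,-0.9153)
solve A·x = −loads:
  F[0-1] = -63.0144 N (compression)
  F[0-2] = +3272.8267 N (tension)
  F[1-2] = +59.2760 N (tension)
  F[1-3] = -56.1266 N (compression)
  F[2-3] = +195.0836 N (tension)
  F[2-4] = +74.9642 N (tension)
  F[3-4] = -186.0684 N (compression)
  Rx@0 = -3241.3000 N
  Ry@0 = +54.5609 N
  Ry@4 = +170.2991 N

74.964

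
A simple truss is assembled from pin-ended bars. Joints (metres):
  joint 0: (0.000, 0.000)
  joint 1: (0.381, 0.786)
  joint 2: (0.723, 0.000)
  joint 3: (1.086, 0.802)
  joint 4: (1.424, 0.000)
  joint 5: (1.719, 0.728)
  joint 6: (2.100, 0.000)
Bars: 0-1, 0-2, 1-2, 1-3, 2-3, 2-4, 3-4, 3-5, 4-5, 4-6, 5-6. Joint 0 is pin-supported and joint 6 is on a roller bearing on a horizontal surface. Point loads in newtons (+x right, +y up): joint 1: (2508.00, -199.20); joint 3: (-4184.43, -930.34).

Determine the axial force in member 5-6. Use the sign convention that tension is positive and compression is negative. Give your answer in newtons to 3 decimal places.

N=7 nodes, M=11 members, R=3 reactions → 2N=14, M+R=14
member 0 (0-1): L=0.8735, (cx,cy)=(0.4362,0.8999)
member 1 (0-2): L=0.7230, (cx,cy)=(1.0000,0.0000)
member 2 (1-2): L=0.8572, (cx,cy)=(0.3990,-0.9170)
member 3 (1-3): L=0.7052, (cx,cy)=(0.9997,0.0227)
member 4 (2-3): L=0.8803, (cx,cy)=(0.4123,0.9110)
member 5 (2-4): L=0.7010, (cx,cy)=(1.0000,0.0000)
member 6 (3-4): L=0.8703, (cx,cy)=(0.3884,-0.9215)
member 7 (3-5): L=0.6373, (cx,cy)=(0.9932,-0.1161)
member 8 (4-5): L=0.7855, (cx,cy)=(0.3756,0.9268)
member 9 (4-6): L=0.6760, (cx,cy)=(1.0000,0.0000)
member 10 (5-6): L=0.8217, (cx,cy)=(0.4637,-0.8860)
solve A·x = −loads:
  F[0-1] = -1413.1454 N (compression)
  F[0-2] = -1060.0312 N (compression)
  F[1-2] = +1081.5365 N (tension)
  F[1-3] = -3556.8281 N (compression)
  F[2-3] = -1088.5789 N (compression)
  F[2-4] = -179.6448 N (compression)
  F[3-4] = +138.2082 N (tension)
  F[3-5] = +126.8274 N (tension)
  F[4-5] = -137.4188 N (compression)
  F[4-6] = -74.3609 N (compression)
  F[5-6] = +160.3682 N (tension)
  Rx@0 = +1676.4300 N
  Ry@0 = +1271.6259 N
  Ry@6 = -142.0859 N

160.368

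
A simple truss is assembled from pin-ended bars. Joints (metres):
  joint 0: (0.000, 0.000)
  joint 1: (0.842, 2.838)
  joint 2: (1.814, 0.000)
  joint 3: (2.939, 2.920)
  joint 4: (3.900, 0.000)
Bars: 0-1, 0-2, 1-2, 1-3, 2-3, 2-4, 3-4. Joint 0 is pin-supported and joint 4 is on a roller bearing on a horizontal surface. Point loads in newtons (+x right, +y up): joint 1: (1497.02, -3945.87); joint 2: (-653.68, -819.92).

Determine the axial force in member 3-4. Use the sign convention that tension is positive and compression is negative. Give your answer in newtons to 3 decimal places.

N=5 nodes, M=7 members, R=3 reactions → 2N=10, M+R=10
member 0 (0-1): L=2.9603, (cx,cy)=(0.2844,0.9587)
member 1 (0-2): L=1.8140, (cx,cy)=(1.0000,0.0000)
member 2 (1-2): L=2.9998, (cx,cy)=(0.3240,-0.9461)
member 3 (1-3): L=2.0986, (cx,cy)=(0.9992,0.0391)
member 4 (2-3): L=3.1292, (cx,cy)=(0.3595,0.9331)
member 5 (2-4): L=2.0860, (cx,cy)=(1.0000,0.0000)
member 6 (3-4): L=3.0741, (cx,cy)=(0.3126,-0.9499)
solve A·x = −loads:
  F[0-1] = -2548.4089 N (compression)
  F[0-2] = +1568.1925 N (tension)
  F[1-2] = -1658.0460 N (compression)
  F[1-3] = -1685.9241 N (compression)
  F[2-3] = +2559.6560 N (tension)
  F[2-4] = +764.4034 N (tension)
  F[3-4] = -2445.1941 N (compression)
  Rx@0 = -843.3400 N
  Ry@0 = +2443.1489 N
  Ry@4 = +2322.6411 N

-2445.194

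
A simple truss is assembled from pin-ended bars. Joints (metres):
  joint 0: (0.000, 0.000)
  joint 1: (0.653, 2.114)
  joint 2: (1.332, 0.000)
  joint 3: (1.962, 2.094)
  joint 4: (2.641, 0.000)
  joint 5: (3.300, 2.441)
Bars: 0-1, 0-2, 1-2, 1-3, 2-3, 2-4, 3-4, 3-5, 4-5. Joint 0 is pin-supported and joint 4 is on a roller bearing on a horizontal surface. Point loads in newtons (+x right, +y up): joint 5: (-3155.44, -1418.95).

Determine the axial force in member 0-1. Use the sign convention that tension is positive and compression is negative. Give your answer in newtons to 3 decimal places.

-2681.878

N=6 nodes, M=9 members, R=3 reactions → 2N=12, M+R=12
member 0 (0-1): L=2.2126, (cx,cy)=(0.2951,0.9555)
member 1 (0-2): L=1.3320, (cx,cy)=(1.0000,0.0000)
member 2 (1-2): L=2.2204, (cx,cy)=(0.3058,-0.9521)
member 3 (1-3): L=1.3092, (cx,cy)=(0.9999,-0.0153)
member 4 (2-3): L=2.1867, (cx,cy)=(0.2881,0.9576)
member 5 (2-4): L=1.3090, (cx,cy)=(1.0000,0.0000)
member 6 (3-4): L=2.2013, (cx,cy)=(0.3084,-0.9512)
member 7 (3-5): L=1.3823, (cx,cy)=(0.9680,0.2510)
member 8 (4-5): L=2.5284, (cx,cy)=(0.2606,0.9654)
solve A·x = −loads:
  F[0-1] = -2681.8778 N (compression)
  F[0-2] = -2363.9274 N (compression)
  F[1-2] = +2717.3847 N (tension)
  F[1-3] = -1622.6920 N (compression)
  F[2-3] = -2701.7623 N (compression)
  F[2-4] = -754.5515 N (compression)
  F[3-4] = +1881.0113 N (tension)
  F[3-5] = -3079.7051 N (compression)
  F[4-5] = -668.9502 N (compression)
  Rx@0 = +3155.4400 N
  Ry@0 = +2562.4161 N
  Ry@4 = -1143.4661 N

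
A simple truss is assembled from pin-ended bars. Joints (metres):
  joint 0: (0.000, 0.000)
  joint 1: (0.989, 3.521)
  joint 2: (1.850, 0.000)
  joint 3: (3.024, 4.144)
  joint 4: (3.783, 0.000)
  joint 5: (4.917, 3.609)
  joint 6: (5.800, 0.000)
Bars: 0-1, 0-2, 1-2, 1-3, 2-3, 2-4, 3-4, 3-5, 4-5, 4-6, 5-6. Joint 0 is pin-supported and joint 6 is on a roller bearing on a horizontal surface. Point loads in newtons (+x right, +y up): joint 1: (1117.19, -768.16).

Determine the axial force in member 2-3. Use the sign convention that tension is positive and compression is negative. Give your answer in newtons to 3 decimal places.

1109.774

N=7 nodes, M=11 members, R=3 reactions → 2N=14, M+R=14
member 0 (0-1): L=3.6573, (cx,cy)=(0.2704,0.9627)
member 1 (0-2): L=1.8500, (cx,cy)=(1.0000,0.0000)
member 2 (1-2): L=3.6247, (cx,cy)=(0.2375,-0.9714)
member 3 (1-3): L=2.1282, (cx,cy)=(0.9562,0.2927)
member 4 (2-3): L=4.3071, (cx,cy)=(0.2726,0.9621)
member 5 (2-4): L=1.9330, (cx,cy)=(1.0000,0.0000)
member 6 (3-4): L=4.2129, (cx,cy)=(0.1802,-0.9836)
member 7 (3-5): L=1.9671, (cx,cy)=(0.9623,-0.2720)
member 8 (4-5): L=3.7830, (cx,cy)=(0.2998,0.9540)
member 9 (4-6): L=2.0170, (cx,cy)=(1.0000,0.0000)
member 10 (5-6): L=3.7155, (cx,cy)=(0.2377,-0.9713)
solve A·x = −loads:
  F[0-1] = +42.6240 N (tension)
  F[0-2] = +1105.6636 N (tension)
  F[1-2] = -1099.2129 N (compression)
  F[1-3] = -883.2544 N (compression)
  F[2-3] = +1109.7743 N (tension)
  F[2-4] = +542.0675 N (tension)
  F[3-4] = -703.3152 N (compression)
  F[3-5] = -431.6282 N (compression)
  F[4-5] = +725.1547 N (tension)
  F[4-6] = +197.9828 N (tension)
  F[5-6] = -833.0637 N (compression)
  Rx@0 = -1117.1900 N
  Ry@0 = -41.0359 N
  Ry@6 = +809.1959 N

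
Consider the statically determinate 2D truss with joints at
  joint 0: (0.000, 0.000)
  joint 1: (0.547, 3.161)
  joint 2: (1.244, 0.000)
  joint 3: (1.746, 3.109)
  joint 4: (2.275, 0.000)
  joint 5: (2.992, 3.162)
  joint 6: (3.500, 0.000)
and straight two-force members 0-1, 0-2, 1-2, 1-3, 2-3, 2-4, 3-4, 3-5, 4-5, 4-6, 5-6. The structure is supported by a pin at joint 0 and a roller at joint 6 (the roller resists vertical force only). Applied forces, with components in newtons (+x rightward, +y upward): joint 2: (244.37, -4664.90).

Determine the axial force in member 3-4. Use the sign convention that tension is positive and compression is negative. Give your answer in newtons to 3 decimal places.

-1709.854

N=7 nodes, M=11 members, R=3 reactions → 2N=14, M+R=14
member 0 (0-1): L=3.2080, (cx,cy)=(0.1705,0.9854)
member 1 (0-2): L=1.2440, (cx,cy)=(1.0000,0.0000)
member 2 (1-2): L=3.2369, (cx,cy)=(0.2153,-0.9765)
member 3 (1-3): L=1.2001, (cx,cy)=(0.9991,-0.0433)
member 4 (2-3): L=3.1493, (cx,cy)=(0.1594,0.9872)
member 5 (2-4): L=1.0310, (cx,cy)=(1.0000,0.0000)
member 6 (3-4): L=3.1537, (cx,cy)=(0.1677,-0.9858)
member 7 (3-5): L=1.2471, (cx,cy)=(0.9991,0.0425)
member 8 (4-5): L=3.2423, (cx,cy)=(0.2211,0.9752)
member 9 (4-6): L=1.2250, (cx,cy)=(1.0000,0.0000)
member 10 (5-6): L=3.2025, (cx,cy)=(0.1586,-0.9873)
solve A·x = −loads:
  F[0-1] = -3051.5495 N (compression)
  F[0-2] = +764.6968 N (tension)
  F[1-2] = +3132.1518 N (tension)
  F[1-3] = -1195.8878 N (compression)
  F[2-3] = +1627.0260 N (tension)
  F[2-4] = +935.4133 N (tension)
  F[3-4] = -1709.8543 N (compression)
  F[3-5] = -649.1883 N (compression)
  F[4-5] = +1728.4203 N (tension)
  F[4-6] = +266.3769 N (tension)
  F[5-6] = -1679.3002 N (compression)
  Rx@0 = -244.3700 N
  Ry@0 = +3006.8613 N
  Ry@6 = +1658.0387 N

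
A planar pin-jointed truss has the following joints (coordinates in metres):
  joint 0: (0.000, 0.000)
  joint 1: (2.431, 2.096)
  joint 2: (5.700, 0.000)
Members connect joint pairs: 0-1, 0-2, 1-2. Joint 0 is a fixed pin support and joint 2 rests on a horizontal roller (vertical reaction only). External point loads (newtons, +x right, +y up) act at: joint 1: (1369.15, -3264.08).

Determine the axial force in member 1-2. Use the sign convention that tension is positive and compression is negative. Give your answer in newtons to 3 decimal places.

N=3 nodes, M=3 members, R=3 reactions → 2N=6, M+R=6
member 0 (0-1): L=3.2098, (cx,cy)=(0.7574,0.6530)
member 1 (0-2): L=5.7000, (cx,cy)=(1.0000,0.0000)
member 2 (1-2): L=3.8832, (cx,cy)=(0.8418,-0.5398)
solve A·x = −loads:
  F[0-1] = -2095.7518 N (compression)
  F[0-2] = +2956.3931 N (tension)
  F[1-2] = -3511.8975 N (compression)
  Rx@0 = -1369.1500 N
  Ry@0 = +1368.5156 N
  Ry@2 = +1895.5644 N

-3511.898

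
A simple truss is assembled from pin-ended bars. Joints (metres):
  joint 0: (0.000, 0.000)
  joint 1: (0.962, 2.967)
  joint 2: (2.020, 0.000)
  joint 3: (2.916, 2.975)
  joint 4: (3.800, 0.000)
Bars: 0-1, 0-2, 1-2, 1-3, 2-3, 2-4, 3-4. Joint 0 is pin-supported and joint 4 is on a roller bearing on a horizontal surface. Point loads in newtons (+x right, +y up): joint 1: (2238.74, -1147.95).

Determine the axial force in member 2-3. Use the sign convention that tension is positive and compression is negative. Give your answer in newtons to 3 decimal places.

N=5 nodes, M=7 members, R=3 reactions → 2N=10, M+R=10
member 0 (0-1): L=3.1191, (cx,cy)=(0.3084,0.9512)
member 1 (0-2): L=2.0200, (cx,cy)=(1.0000,0.0000)
member 2 (1-2): L=3.1500, (cx,cy)=(0.3359,-0.9419)
member 3 (1-3): L=1.9540, (cx,cy)=(1.0000,0.0041)
member 4 (2-3): L=3.1070, (cx,cy)=(0.2884,0.9575)
member 5 (2-4): L=1.7800, (cx,cy)=(1.0000,0.0000)
member 6 (3-4): L=3.1036, (cx,cy)=(0.2848,-0.9586)
solve A·x = −loads:
  F[0-1] = +936.2932 N (tension)
  F[0-2] = +1949.9626 N (tension)
  F[1-2] = -2169.6380 N (compression)
  F[1-3] = -1221.2482 N (compression)
  F[2-3] = +2134.2702 N (tension)
  F[2-4] = +605.7546 N (tension)
  F[3-4] = -2126.6916 N (compression)
  Rx@0 = -2238.7400 N
  Ry@0 = -890.6472 N
  Ry@4 = +2038.5972 N

2134.270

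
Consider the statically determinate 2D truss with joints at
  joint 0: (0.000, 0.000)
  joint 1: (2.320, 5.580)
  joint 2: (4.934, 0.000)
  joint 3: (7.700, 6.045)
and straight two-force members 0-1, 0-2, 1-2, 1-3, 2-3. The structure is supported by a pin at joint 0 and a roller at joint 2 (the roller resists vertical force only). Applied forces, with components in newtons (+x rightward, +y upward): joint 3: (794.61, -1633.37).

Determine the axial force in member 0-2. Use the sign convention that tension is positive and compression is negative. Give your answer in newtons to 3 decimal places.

9.136

N=4 nodes, M=5 members, R=3 reactions → 2N=8, M+R=8
member 0 (0-1): L=6.0431, (cx,cy)=(0.3839,0.9234)
member 1 (0-2): L=4.9340, (cx,cy)=(1.0000,0.0000)
member 2 (1-2): L=6.1619, (cx,cy)=(0.4242,-0.9056)
member 3 (1-3): L=5.4001, (cx,cy)=(0.9963,0.0861)
member 4 (2-3): L=6.6478, (cx,cy)=(0.4161,0.9093)
solve A·x = −loads:
  F[0-1] = +2045.9842 N (tension)
  F[0-2] = +9.1357 N (tension)
  F[1-2] = -1932.9884 N (compression)
  F[1-3] = +1611.4677 N (tension)
  F[2-3] = -1948.8386 N (compression)
  Rx@0 = -794.6100 N
  Ry@0 = -1889.2012 N
  Ry@2 = +3522.5712 N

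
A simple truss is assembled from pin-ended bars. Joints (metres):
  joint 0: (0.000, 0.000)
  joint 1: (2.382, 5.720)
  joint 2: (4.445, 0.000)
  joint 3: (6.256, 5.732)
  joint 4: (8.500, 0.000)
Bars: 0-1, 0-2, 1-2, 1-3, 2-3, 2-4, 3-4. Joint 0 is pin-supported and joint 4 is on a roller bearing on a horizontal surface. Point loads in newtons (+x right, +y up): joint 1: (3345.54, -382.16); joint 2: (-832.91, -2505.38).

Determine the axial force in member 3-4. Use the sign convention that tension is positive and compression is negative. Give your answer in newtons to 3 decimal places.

-3939.724

N=5 nodes, M=7 members, R=3 reactions → 2N=10, M+R=10
member 0 (0-1): L=6.1962, (cx,cy)=(0.3844,0.9232)
member 1 (0-2): L=4.4450, (cx,cy)=(1.0000,0.0000)
member 2 (1-2): L=6.0807, (cx,cy)=(0.3393,-0.9407)
member 3 (1-3): L=3.8740, (cx,cy)=(1.0000,0.0031)
member 4 (2-3): L=6.0113, (cx,cy)=(0.3013,0.9535)
member 5 (2-4): L=4.0550, (cx,cy)=(1.0000,0.0000)
member 6 (3-4): L=6.1556, (cx,cy)=(0.3645,-0.9312)
solve A·x = −loads:
  F[0-1] = +846.0921 N (tension)
  F[0-2] = +2187.3651 N (tension)
  F[1-2] = -1245.1308 N (compression)
  F[1-3] = -2597.8488 N (compression)
  F[2-3] = +3855.8005 N (tension)
  F[2-4] = +1436.2120 N (tension)
  F[3-4] = -3939.7238 N (compression)
  Rx@0 = -2512.6300 N
  Ry@0 = -781.0727 N
  Ry@4 = +3668.6127 N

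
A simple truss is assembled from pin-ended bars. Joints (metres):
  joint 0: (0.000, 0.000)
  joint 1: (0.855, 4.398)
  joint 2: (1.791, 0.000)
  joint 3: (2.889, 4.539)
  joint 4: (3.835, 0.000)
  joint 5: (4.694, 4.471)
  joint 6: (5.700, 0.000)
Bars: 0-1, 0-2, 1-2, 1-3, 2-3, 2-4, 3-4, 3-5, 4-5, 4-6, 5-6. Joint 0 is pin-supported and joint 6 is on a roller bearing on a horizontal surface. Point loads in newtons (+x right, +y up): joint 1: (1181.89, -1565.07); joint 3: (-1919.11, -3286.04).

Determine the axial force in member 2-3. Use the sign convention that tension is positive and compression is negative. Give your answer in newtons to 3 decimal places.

N=7 nodes, M=11 members, R=3 reactions → 2N=14, M+R=14
member 0 (0-1): L=4.4803, (cx,cy)=(0.1908,0.9816)
member 1 (0-2): L=1.7910, (cx,cy)=(1.0000,0.0000)
member 2 (1-2): L=4.4965, (cx,cy)=(0.2082,-0.9781)
member 3 (1-3): L=2.0389, (cx,cy)=(0.9976,0.0692)
member 4 (2-3): L=4.6699, (cx,cy)=(0.2351,0.9720)
member 5 (2-4): L=2.0440, (cx,cy)=(1.0000,0.0000)
member 6 (3-4): L=4.6365, (cx,cy)=(0.2040,-0.9790)
member 7 (3-5): L=1.8063, (cx,cy)=(0.9993,-0.0376)
member 8 (4-5): L=4.5528, (cx,cy)=(0.1887,0.9820)
member 9 (4-6): L=1.8650, (cx,cy)=(1.0000,0.0000)
member 10 (5-6): L=4.5828, (cx,cy)=(0.2195,-0.9756)
solve A·x = −loads:
  F[0-1] = -3633.9252 N (compression)
  F[0-2] = -43.7442 N (compression)
  F[1-2] = +1886.1691 N (tension)
  F[1-3] = -2273.4373 N (compression)
  F[2-3] = -1898.0619 N (compression)
  F[2-4] = +795.1605 N (tension)
  F[3-4] = -1291.0947 N (compression)
  F[3-5] = -532.1133 N (compression)
  F[4-5] = +1287.0519 N (tension)
  F[4-6] = +288.8999 N (tension)
  F[5-6] = -1316.0685 N (compression)
  Rx@0 = +737.2200 N
  Ry@0 = +3567.1422 N
  Ry@6 = +1283.9678 N

-1898.062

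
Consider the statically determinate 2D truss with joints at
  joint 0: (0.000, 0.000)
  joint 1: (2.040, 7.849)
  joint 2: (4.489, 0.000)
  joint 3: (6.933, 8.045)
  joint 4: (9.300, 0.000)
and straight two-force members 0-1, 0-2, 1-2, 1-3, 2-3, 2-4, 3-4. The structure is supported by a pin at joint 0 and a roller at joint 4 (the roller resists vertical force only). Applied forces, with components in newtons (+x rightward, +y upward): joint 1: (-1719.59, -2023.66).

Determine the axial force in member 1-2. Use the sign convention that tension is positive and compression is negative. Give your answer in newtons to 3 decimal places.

1080.886

N=5 nodes, M=7 members, R=3 reactions → 2N=10, M+R=10
member 0 (0-1): L=8.1098, (cx,cy)=(0.2515,0.9678)
member 1 (0-2): L=4.4890, (cx,cy)=(1.0000,0.0000)
member 2 (1-2): L=8.2222, (cx,cy)=(0.2979,-0.9546)
member 3 (1-3): L=4.8969, (cx,cy)=(0.9992,0.0400)
member 4 (2-3): L=8.4080, (cx,cy)=(0.2907,0.9568)
member 5 (2-4): L=4.8110, (cx,cy)=(1.0000,0.0000)
member 6 (3-4): L=8.3860, (cx,cy)=(0.2823,-0.9593)
solve A·x = −loads:
  F[0-1] = -3131.7600 N (compression)
  F[0-2] = -931.8009 N (compression)
  F[1-2] = +1080.8859 N (tension)
  F[1-3] = +610.3453 N (tension)
  F[2-3] = -1078.3891 N (compression)
  F[2-4] = -296.3965 N (compression)
  F[3-4] = +1050.0954 N (tension)
  Rx@0 = +1719.5900 N
  Ry@0 = +3031.0574 N
  Ry@4 = -1007.3974 N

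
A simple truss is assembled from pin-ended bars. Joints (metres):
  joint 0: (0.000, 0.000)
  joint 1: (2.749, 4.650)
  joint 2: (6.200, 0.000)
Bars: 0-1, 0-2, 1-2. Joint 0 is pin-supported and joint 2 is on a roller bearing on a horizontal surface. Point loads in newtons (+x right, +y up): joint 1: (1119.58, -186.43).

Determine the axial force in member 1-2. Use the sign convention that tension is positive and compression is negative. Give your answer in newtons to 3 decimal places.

N=3 nodes, M=3 members, R=3 reactions → 2N=6, M+R=6
member 0 (0-1): L=5.4018, (cx,cy)=(0.5089,0.8608)
member 1 (0-2): L=6.2000, (cx,cy)=(1.0000,0.0000)
member 2 (1-2): L=5.7907, (cx,cy)=(0.5960,-0.8030)
solve A·x = −loads:
  F[0-1] = +854.8974 N (tension)
  F[0-2] = +684.5193 N (tension)
  F[1-2] = -1148.6027 N (compression)
  Rx@0 = -1119.5800 N
  Ry@0 = -735.9157 N
  Ry@2 = +922.3457 N

-1148.603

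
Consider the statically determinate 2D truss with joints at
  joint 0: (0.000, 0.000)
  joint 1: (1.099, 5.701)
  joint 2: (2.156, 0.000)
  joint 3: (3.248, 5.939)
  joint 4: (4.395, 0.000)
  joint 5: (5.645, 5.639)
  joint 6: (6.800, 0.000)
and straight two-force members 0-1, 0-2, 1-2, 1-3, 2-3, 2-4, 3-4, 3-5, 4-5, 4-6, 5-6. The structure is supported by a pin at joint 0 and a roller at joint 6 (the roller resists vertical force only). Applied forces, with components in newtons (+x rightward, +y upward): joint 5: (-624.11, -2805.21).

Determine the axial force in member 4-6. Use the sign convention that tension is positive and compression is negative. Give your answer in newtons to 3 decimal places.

370.973

N=7 nodes, M=11 members, R=3 reactions → 2N=14, M+R=14
member 0 (0-1): L=5.8060, (cx,cy)=(0.1893,0.9819)
member 1 (0-2): L=2.1560, (cx,cy)=(1.0000,0.0000)
member 2 (1-2): L=5.7982, (cx,cy)=(0.1823,-0.9832)
member 3 (1-3): L=2.1621, (cx,cy)=(0.9939,0.1101)
member 4 (2-3): L=6.0386, (cx,cy)=(0.1808,0.9835)
member 5 (2-4): L=2.2390, (cx,cy)=(1.0000,0.0000)
member 6 (3-4): L=6.0487, (cx,cy)=(0.1896,-0.9819)
member 7 (3-5): L=2.4157, (cx,cy)=(0.9923,-0.1242)
member 8 (4-5): L=5.7759, (cx,cy)=(0.2164,0.9763)
member 9 (4-6): L=2.4050, (cx,cy)=(1.0000,0.0000)
member 10 (5-6): L=5.7561, (cx,cy)=(0.2007,-0.9797)
solve A·x = −loads:
  F[0-1] = -1012.3268 N (compression)
  F[0-2] = -432.4885 N (compression)
  F[1-2] = +969.4758 N (tension)
  F[1-3] = -370.6083 N (compression)
  F[2-3] = -969.2099 N (compression)
  F[2-4] = -80.4840 N (compression)
  F[3-4] = +1108.4833 N (tension)
  F[3-5] = -759.7044 N (compression)
  F[4-5] = -1114.7909 N (compression)
  F[4-6] = +370.9732 N (tension)
  F[5-6] = -1848.7861 N (compression)
  Rx@0 = +624.1100 N
  Ry@0 = +994.0256 N
  Ry@6 = +1811.1844 N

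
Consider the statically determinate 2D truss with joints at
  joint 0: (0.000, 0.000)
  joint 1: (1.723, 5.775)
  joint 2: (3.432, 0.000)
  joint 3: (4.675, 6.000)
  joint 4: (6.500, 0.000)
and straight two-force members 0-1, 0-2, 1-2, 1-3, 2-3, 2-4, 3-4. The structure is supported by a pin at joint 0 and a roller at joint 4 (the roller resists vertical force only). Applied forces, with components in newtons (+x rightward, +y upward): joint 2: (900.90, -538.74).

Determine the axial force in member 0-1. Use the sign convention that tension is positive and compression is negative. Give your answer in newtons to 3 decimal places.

-265.362

N=5 nodes, M=7 members, R=3 reactions → 2N=10, M+R=10
member 0 (0-1): L=6.0266, (cx,cy)=(0.2859,0.9583)
member 1 (0-2): L=3.4320, (cx,cy)=(1.0000,0.0000)
member 2 (1-2): L=6.0226, (cx,cy)=(0.2838,-0.9589)
member 3 (1-3): L=2.9606, (cx,cy)=(0.9971,0.0760)
member 4 (2-3): L=6.1274, (cx,cy)=(0.2029,0.9792)
member 5 (2-4): L=3.0680, (cx,cy)=(1.0000,0.0000)
member 6 (3-4): L=6.2714, (cx,cy)=(0.2910,-0.9567)
solve A·x = −loads:
  F[0-1] = -265.3617 N (compression)
  F[0-2] = +976.7673 N (tension)
  F[1-2] = +253.4392 N (tension)
  F[1-3] = -148.2134 N (compression)
  F[2-3] = +301.9980 N (tension)
  F[2-4] = +86.5216 N (tension)
  F[3-4] = -297.3222 N (compression)
  Rx@0 = -900.9000 N
  Ry@0 = +254.2853 N
  Ry@4 = +284.4547 N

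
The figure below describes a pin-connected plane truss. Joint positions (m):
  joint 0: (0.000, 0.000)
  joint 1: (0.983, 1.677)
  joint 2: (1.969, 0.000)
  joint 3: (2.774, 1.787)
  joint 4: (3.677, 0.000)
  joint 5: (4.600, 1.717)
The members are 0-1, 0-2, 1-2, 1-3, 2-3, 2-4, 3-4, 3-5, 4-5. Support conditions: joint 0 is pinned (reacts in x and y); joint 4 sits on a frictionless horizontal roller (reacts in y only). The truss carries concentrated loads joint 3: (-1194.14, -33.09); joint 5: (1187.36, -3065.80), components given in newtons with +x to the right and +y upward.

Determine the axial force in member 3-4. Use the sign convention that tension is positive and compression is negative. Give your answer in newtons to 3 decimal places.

-980.529

N=6 nodes, M=9 members, R=3 reactions → 2N=12, M+R=12
member 0 (0-1): L=1.9439, (cx,cy)=(0.5057,0.8627)
member 1 (0-2): L=1.9690, (cx,cy)=(1.0000,0.0000)
member 2 (1-2): L=1.9454, (cx,cy)=(0.5068,-0.8620)
member 3 (1-3): L=1.7944, (cx,cy)=(0.9981,0.0613)
member 4 (2-3): L=1.9599, (cx,cy)=(0.4107,0.9118)
member 5 (2-4): L=1.7080, (cx,cy)=(1.0000,0.0000)
member 6 (3-4): L=2.0022, (cx,cy)=(0.4510,-0.8925)
member 7 (3-5): L=1.8273, (cx,cy)=(0.9993,-0.0383)
member 8 (4-5): L=1.9494, (cx,cy)=(0.4735,0.8808)
solve A·x = −loads:
  F[0-1] = +852.6021 N (tension)
  F[0-2] = -437.9350 N (compression)
  F[1-2] = -793.8816 N (compression)
  F[1-3] = +835.0969 N (tension)
  F[2-3] = +750.5903 N (tension)
  F[2-4] = -1148.5927 N (compression)
  F[3-4] = -980.5292 N (compression)
  F[3-5] = +2780.2173 N (tension)
  F[4-5] = -3359.7832 N (compression)
  Rx@0 = +6.7800 N
  Ry@0 = -735.5513 N
  Ry@4 = +3834.4413 N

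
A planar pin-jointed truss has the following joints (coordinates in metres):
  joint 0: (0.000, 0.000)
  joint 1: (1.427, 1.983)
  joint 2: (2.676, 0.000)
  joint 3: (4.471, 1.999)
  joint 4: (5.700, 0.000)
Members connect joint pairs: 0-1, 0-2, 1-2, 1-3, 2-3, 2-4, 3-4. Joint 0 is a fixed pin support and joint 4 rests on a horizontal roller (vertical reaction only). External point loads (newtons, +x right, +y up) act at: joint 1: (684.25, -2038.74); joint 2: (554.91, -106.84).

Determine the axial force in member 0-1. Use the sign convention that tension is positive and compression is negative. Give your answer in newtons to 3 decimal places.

N=5 nodes, M=7 members, R=3 reactions → 2N=10, M+R=10
member 0 (0-1): L=2.4431, (cx,cy)=(0.5841,0.8117)
member 1 (0-2): L=2.6760, (cx,cy)=(1.0000,0.0000)
member 2 (1-2): L=2.3436, (cx,cy)=(0.5329,-0.8461)
member 3 (1-3): L=3.0440, (cx,cy)=(1.0000,0.0053)
member 4 (2-3): L=2.6866, (cx,cy)=(0.6681,0.7441)
member 5 (2-4): L=3.0240, (cx,cy)=(1.0000,0.0000)
member 6 (3-4): L=2.3466, (cx,cy)=(0.5237,-0.8519)
solve A·x = −loads:
  F[0-1] = -1659.4854 N (compression)
  F[0-2] = +2208.4651 N (tension)
  F[1-2] = -825.0881 N (compression)
  F[1-3] = -1213.8420 N (compression)
  F[2-3] = +1081.8942 N (tension)
  F[2-4] = +490.9888 N (tension)
  F[3-4] = -937.4654 N (compression)
  Rx@0 = -1239.1600 N
  Ry@0 = +1346.9741 N
  Ry@4 = +798.6059 N

-1659.485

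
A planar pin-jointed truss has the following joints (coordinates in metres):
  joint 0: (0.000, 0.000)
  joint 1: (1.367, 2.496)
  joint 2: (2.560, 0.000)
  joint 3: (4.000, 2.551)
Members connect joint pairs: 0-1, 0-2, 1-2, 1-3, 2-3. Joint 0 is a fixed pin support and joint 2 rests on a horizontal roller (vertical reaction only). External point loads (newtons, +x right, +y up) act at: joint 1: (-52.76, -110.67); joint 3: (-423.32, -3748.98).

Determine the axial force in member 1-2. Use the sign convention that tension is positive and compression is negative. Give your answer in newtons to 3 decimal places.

-1838.583

N=4 nodes, M=5 members, R=3 reactions → 2N=8, M+R=8
member 0 (0-1): L=2.8458, (cx,cy)=(0.4804,0.8771)
member 1 (0-2): L=2.5600, (cx,cy)=(1.0000,0.0000)
member 2 (1-2): L=2.7665, (cx,cy)=(0.4312,-0.9022)
member 3 (1-3): L=2.6336, (cx,cy)=(0.9998,0.0209)
member 4 (2-3): L=2.9294, (cx,cy)=(0.4916,0.8708)
solve A·x = −loads:
  F[0-1] = +1805.9508 N (tension)
  F[0-2] = -1343.5743 N (compression)
  F[1-2] = -1838.5828 N (compression)
  F[1-3] = +1713.4949 N (tension)
  F[2-3] = -4346.1277 N (compression)
  Rx@0 = +476.0800 N
  Ry@0 = -1583.9545 N
  Ry@2 = +5443.6045 N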